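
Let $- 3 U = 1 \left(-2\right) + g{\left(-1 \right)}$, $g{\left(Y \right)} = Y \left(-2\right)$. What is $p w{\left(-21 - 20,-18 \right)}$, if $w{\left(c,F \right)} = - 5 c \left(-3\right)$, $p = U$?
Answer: $0$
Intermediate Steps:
$g{\left(Y \right)} = - 2 Y$
$U = 0$ ($U = - \frac{1 \left(-2\right) - -2}{3} = - \frac{-2 + 2}{3} = \left(- \frac{1}{3}\right) 0 = 0$)
$p = 0$
$w{\left(c,F \right)} = 15 c$
$p w{\left(-21 - 20,-18 \right)} = 0 \cdot 15 \left(-21 - 20\right) = 0 \cdot 15 \left(-41\right) = 0 \left(-615\right) = 0$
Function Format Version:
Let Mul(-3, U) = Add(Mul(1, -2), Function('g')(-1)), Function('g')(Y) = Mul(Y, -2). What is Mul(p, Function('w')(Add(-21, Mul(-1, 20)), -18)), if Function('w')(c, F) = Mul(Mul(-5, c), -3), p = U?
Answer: 0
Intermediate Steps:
Function('g')(Y) = Mul(-2, Y)
U = 0 (U = Mul(Rational(-1, 3), Add(Mul(1, -2), Mul(-2, -1))) = Mul(Rational(-1, 3), Add(-2, 2)) = Mul(Rational(-1, 3), 0) = 0)
p = 0
Function('w')(c, F) = Mul(15, c)
Mul(p, Function('w')(Add(-21, Mul(-1, 20)), -18)) = Mul(0, Mul(15, Add(-21, Mul(-1, 20)))) = Mul(0, Mul(15, Add(-21, -20))) = Mul(0, Mul(15, -41)) = Mul(0, -615) = 0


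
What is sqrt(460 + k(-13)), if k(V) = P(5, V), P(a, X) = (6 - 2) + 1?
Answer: sqrt(465) ≈ 21.564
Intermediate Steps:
P(a, X) = 5 (P(a, X) = 4 + 1 = 5)
k(V) = 5
sqrt(460 + k(-13)) = sqrt(460 + 5) = sqrt(465)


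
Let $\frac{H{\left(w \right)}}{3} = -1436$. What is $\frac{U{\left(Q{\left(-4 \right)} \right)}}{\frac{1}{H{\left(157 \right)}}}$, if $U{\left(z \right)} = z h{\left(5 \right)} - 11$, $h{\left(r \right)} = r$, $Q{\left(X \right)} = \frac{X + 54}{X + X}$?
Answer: $182013$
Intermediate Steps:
$H{\left(w \right)} = -4308$ ($H{\left(w \right)} = 3 \left(-1436\right) = -4308$)
$Q{\left(X \right)} = \frac{54 + X}{2 X}$
$U{\left(z \right)} = -11 + 5 z$ ($U{\left(z \right)} = z 5 - 11 = 5 z - 11 = -11 + 5 z$)
$\frac{U{\left(Q{\left(-4 \right)} \right)}}{\frac{1}{H{\left(157 \right)}}} = \frac{-11 + 5 \frac{54 - 4}{2 \left(-4\right)}}{\frac{1}{-4308}} = \frac{-11 + 5 \cdot \frac{1}{2} \left(- \frac{1}{4}\right) 50}{- \frac{1}{4308}} = \left(-11 + 5 \left(- \frac{25}{4}\right)\right) \left(-4308\right) = \left(-11 - \frac{125}{4}\right) \left(-4308\right) = \left(- \frac{169}{4}\right) \left(-4308\right) = 182013$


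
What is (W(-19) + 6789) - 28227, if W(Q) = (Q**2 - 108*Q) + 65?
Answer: -18960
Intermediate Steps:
W(Q) = 65 + Q**2 - 108*Q
(W(-19) + 6789) - 28227 = ((65 + (-19)**2 - 108*(-19)) + 6789) - 28227 = ((65 + 361 + 2052) + 6789) - 28227 = (2478 + 6789) - 28227 = 9267 - 28227 = -18960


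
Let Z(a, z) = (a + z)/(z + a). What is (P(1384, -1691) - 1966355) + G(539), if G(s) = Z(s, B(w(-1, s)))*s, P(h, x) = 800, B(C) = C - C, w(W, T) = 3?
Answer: -1965016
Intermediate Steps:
B(C) = 0
Z(a, z) = 1 (Z(a, z) = (a + z)/(a + z) = 1)
G(s) = s (G(s) = 1*s = s)
(P(1384, -1691) - 1966355) + G(539) = (800 - 1966355) + 539 = -1965555 + 539 = -1965016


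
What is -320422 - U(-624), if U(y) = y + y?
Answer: -319174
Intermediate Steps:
U(y) = 2*y
-320422 - U(-624) = -320422 - 2*(-624) = -320422 - 1*(-1248) = -320422 + 1248 = -319174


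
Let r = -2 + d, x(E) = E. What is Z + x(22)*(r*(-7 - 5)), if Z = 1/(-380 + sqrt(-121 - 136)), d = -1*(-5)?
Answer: -114568724/144657 - I*sqrt(257)/144657 ≈ -792.0 - 0.00011082*I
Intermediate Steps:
d = 5
r = 3 (r = -2 + 5 = 3)
Z = 1/(-380 + I*sqrt(257)) (Z = 1/(-380 + sqrt(-257)) = 1/(-380 + I*sqrt(257)) ≈ -0.0026269 - 0.00011082*I)
Z + x(22)*(r*(-7 - 5)) = (-380/144657 - I*sqrt(257)/144657) + 22*(3*(-7 - 5)) = (-380/144657 - I*sqrt(257)/144657) + 22*(3*(-12)) = (-380/144657 - I*sqrt(257)/144657) + 22*(-36) = (-380/144657 - I*sqrt(257)/144657) - 792 = -114568724/144657 - I*sqrt(257)/144657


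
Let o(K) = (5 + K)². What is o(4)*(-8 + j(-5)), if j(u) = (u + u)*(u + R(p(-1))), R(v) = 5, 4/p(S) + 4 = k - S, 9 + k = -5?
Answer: -648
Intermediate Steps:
k = -14 (k = -9 - 5 = -14)
p(S) = 4/(-18 - S) (p(S) = 4/(-4 + (-14 - S)) = 4/(-18 - S))
j(u) = 2*u*(5 + u) (j(u) = (u + u)*(u + 5) = (2*u)*(5 + u) = 2*u*(5 + u))
o(4)*(-8 + j(-5)) = (5 + 4)²*(-8 + 2*(-5)*(5 - 5)) = 9²*(-8 + 2*(-5)*0) = 81*(-8 + 0) = 81*(-8) = -648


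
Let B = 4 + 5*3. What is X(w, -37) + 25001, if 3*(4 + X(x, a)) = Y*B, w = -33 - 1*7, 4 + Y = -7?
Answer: 74782/3 ≈ 24927.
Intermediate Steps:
Y = -11 (Y = -4 - 7 = -11)
B = 19 (B = 4 + 15 = 19)
w = -40 (w = -33 - 7 = -40)
X(x, a) = -221/3 (X(x, a) = -4 + (-11*19)/3 = -4 + (1/3)*(-209) = -4 - 209/3 = -221/3)
X(w, -37) + 25001 = -221/3 + 25001 = 74782/3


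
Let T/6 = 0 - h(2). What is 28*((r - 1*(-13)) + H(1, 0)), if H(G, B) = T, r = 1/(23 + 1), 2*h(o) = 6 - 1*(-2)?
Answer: -1841/6 ≈ -306.83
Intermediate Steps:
h(o) = 4 (h(o) = (6 - 1*(-2))/2 = (6 + 2)/2 = (1/2)*8 = 4)
r = 1/24 ≈ 0.041667
T = -24 (T = 6*(0 - 1*4) = 6*(0 - 4) = 6*(-4) = -24)
H(G, B) = -24
28*((r - 1*(-13)) + H(1, 0)) = 28*((1/24 - 1*(-13)) - 24) = 28*((1/24 + 13) - 24) = 28*(313/24 - 24) = 28*(-263/24) = -1841/6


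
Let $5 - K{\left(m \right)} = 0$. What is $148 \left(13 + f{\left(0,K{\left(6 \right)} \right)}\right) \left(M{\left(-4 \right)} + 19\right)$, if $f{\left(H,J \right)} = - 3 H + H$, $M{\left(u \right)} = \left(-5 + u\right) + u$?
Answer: $11544$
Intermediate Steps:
$K{\left(m \right)} = 5$ ($K{\left(m \right)} = 5 - 0 = 5 + 0 = 5$)
$M{\left(u \right)} = -5 + 2 u$
$f{\left(H,J \right)} = - 2 H$
$148 \left(13 + f{\left(0,K{\left(6 \right)} \right)}\right) \left(M{\left(-4 \right)} + 19\right) = 148 \left(13 - 0\right) \left(\left(-5 + 2 \left(-4\right)\right) + 19\right) = 148 \left(13 + 0\right) \left(\left(-5 - 8\right) + 19\right) = 148 \cdot 13 \left(-13 + 19\right) = 148 \cdot 13 \cdot 6 = 148 \cdot 78 = 11544$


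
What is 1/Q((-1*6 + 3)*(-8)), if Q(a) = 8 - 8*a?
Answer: -1/184 ≈ -0.0054348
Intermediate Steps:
1/Q((-1*6 + 3)*(-8)) = 1/(8 - 8*(-1*6 + 3)*(-8)) = 1/(8 - 8*(-6 + 3)*(-8)) = 1/(8 - (-24)*(-8)) = 1/(8 - 8*24) = 1/(8 - 192) = 1/(-184) = -1/184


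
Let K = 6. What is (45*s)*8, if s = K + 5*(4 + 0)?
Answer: 9360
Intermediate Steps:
s = 26 (s = 6 + 5*(4 + 0) = 6 + 5*4 = 6 + 20 = 26)
(45*s)*8 = (45*26)*8 = 1170*8 = 9360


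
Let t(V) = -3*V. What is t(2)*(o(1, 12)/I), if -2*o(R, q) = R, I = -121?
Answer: -3/121 ≈ -0.024793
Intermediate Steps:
o(R, q) = -R/2
t(2)*(o(1, 12)/I) = (-3*2)*(-½*1/(-121)) = -(-3)*(-1)/121 = -6*1/242 = -3/121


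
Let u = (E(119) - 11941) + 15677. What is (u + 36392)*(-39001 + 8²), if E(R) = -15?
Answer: -1561879881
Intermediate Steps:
u = 3721 (u = (-15 - 11941) + 15677 = -11956 + 15677 = 3721)
(u + 36392)*(-39001 + 8²) = (3721 + 36392)*(-39001 + 8²) = 40113*(-39001 + 64) = 40113*(-38937) = -1561879881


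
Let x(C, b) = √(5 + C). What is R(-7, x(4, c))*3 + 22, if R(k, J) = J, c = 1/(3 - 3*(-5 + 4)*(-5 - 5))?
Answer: 31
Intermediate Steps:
c = -1/27 (c = 1/(3 - (-3)*(-10)) = 1/(3 - 3*10) = 1/(3 - 30) = 1/(-27) = -1/27 ≈ -0.037037)
R(-7, x(4, c))*3 + 22 = √(5 + 4)*3 + 22 = √9*3 + 22 = 3*3 + 22 = 9 + 22 = 31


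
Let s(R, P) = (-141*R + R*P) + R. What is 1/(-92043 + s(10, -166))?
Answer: -1/95103 ≈ -1.0515e-5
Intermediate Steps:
s(R, P) = -140*R + P*R (s(R, P) = (-141*R + P*R) + R = -140*R + P*R)
1/(-92043 + s(10, -166)) = 1/(-92043 + 10*(-140 - 166)) = 1/(-92043 + 10*(-306)) = 1/(-92043 - 3060) = 1/(-95103) = -1/95103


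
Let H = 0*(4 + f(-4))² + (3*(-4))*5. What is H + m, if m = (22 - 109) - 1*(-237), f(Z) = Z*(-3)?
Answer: 90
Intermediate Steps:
f(Z) = -3*Z
m = 150 (m = -87 + 237 = 150)
H = -60 (H = 0*(4 - 3*(-4))² + (3*(-4))*5 = 0*(4 + 12)² - 12*5 = 0*16² - 60 = 0*256 - 60 = 0 - 60 = -60)
H + m = -60 + 150 = 90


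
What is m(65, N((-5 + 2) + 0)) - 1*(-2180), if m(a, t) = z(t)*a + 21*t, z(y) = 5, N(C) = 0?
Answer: 2505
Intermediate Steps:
m(a, t) = 5*a + 21*t
m(65, N((-5 + 2) + 0)) - 1*(-2180) = (5*65 + 21*0) - 1*(-2180) = (325 + 0) + 2180 = 325 + 2180 = 2505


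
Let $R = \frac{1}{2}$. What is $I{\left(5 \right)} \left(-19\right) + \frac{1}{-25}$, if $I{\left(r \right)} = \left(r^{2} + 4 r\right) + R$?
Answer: $- \frac{43227}{50} \approx -864.54$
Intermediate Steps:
$R = \frac{1}{2} \approx 0.5$
$I{\left(r \right)} = \frac{1}{2} + r^{2} + 4 r$ ($I{\left(r \right)} = \left(r^{2} + 4 r\right) + \frac{1}{2} = \frac{1}{2} + r^{2} + 4 r$)
$I{\left(5 \right)} \left(-19\right) + \frac{1}{-25} = \left(\frac{1}{2} + 5^{2} + 4 \cdot 5\right) \left(-19\right) + \frac{1}{-25} = \left(\frac{1}{2} + 25 + 20\right) \left(-19\right) - \frac{1}{25} = \frac{91}{2} \left(-19\right) - \frac{1}{25} = - \frac{1729}{2} - \frac{1}{25} = - \frac{43227}{50}$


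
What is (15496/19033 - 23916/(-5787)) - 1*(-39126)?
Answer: 1436679292642/36714657 ≈ 39131.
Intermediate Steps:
(15496/19033 - 23916/(-5787)) - 1*(-39126) = (15496*(1/19033) - 23916*(-1/5787)) + 39126 = (15496/19033 + 7972/1929) + 39126 = 181622860/36714657 + 39126 = 1436679292642/36714657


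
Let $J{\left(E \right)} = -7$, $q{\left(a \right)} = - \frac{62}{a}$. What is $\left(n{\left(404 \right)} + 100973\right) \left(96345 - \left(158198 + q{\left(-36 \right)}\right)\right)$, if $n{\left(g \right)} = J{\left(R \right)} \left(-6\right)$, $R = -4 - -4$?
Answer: $- \frac{112468585775}{18} \approx -6.2483 \cdot 10^{9}$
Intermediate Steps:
$R = 0$ ($R = -4 + 4 = 0$)
$n{\left(g \right)} = 42$ ($n{\left(g \right)} = \left(-7\right) \left(-6\right) = 42$)
$\left(n{\left(404 \right)} + 100973\right) \left(96345 - \left(158198 + q{\left(-36 \right)}\right)\right) = \left(42 + 100973\right) \left(96345 - \left(158198 - \frac{62}{-36}\right)\right) = 101015 \left(96345 - \left(158198 - - \frac{31}{18}\right)\right) = 101015 \left(96345 - \frac{2847595}{18}\right) = 101015 \left(- \frac{1113385}{18}\right) = - \frac{112468585775}{18}$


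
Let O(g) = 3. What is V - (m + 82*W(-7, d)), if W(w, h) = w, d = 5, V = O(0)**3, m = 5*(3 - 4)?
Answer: 606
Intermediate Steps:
m = -5 (m = 5*(-1) = -5)
V = 27 (V = 3**3 = 27)
V - (m + 82*W(-7, d)) = 27 - (-5 + 82*(-7)) = 27 - (-5 - 574) = 27 - 1*(-579) = 27 + 579 = 606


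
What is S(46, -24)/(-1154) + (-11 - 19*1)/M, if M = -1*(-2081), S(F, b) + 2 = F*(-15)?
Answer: 702716/1200737 ≈ 0.58524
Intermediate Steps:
S(F, b) = -2 - 15*F (S(F, b) = -2 + F*(-15) = -2 - 15*F)
M = 2081
S(46, -24)/(-1154) + (-11 - 19*1)/M = (-2 - 15*46)/(-1154) + (-11 - 19*1)/2081 = (-2 - 690)*(-1/1154) + (-11 - 19)*(1/2081) = -692*(-1/1154) - 30*1/2081 = 346/577 - 30/2081 = 702716/1200737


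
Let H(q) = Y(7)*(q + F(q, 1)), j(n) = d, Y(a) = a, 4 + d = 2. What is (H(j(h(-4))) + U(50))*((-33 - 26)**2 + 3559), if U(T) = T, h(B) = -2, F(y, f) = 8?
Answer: 647680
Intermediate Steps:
d = -2 (d = -4 + 2 = -2)
j(n) = -2
H(q) = 56 + 7*q (H(q) = 7*(q + 8) = 7*(8 + q) = 56 + 7*q)
(H(j(h(-4))) + U(50))*((-33 - 26)**2 + 3559) = ((56 + 7*(-2)) + 50)*((-33 - 26)**2 + 3559) = ((56 - 14) + 50)*((-59)**2 + 3559) = (42 + 50)*(3481 + 3559) = 92*7040 = 647680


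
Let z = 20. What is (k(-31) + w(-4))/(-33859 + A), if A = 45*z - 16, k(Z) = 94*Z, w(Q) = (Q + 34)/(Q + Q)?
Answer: 11671/131900 ≈ 0.088484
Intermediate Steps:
w(Q) = (34 + Q)/(2*Q) (w(Q) = (34 + Q)/((2*Q)) = (34 + Q)*(1/(2*Q)) = (34 + Q)/(2*Q))
A = 884 (A = 45*20 - 16 = 900 - 16 = 884)
(k(-31) + w(-4))/(-33859 + A) = (94*(-31) + (1/2)*(34 - 4)/(-4))/(-33859 + 884) = (-2914 + (1/2)*(-1/4)*30)/(-32975) = (-2914 - 15/4)*(-1/32975) = -11671/4*(-1/32975) = 11671/131900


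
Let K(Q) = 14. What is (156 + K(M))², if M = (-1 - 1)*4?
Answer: 28900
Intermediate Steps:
M = -8 (M = -2*4 = -8)
(156 + K(M))² = (156 + 14)² = 170² = 28900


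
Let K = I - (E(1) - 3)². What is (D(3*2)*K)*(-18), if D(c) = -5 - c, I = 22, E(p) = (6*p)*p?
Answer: 2574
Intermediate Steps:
E(p) = 6*p²
K = 13 (K = 22 - (6*1² - 3)² = 22 - (6*1 - 3)² = 22 - (6 - 3)² = 22 - 1*3² = 22 - 1*9 = 22 - 9 = 13)
(D(3*2)*K)*(-18) = ((-5 - 3*2)*13)*(-18) = ((-5 - 1*6)*13)*(-18) = ((-5 - 6)*13)*(-18) = -11*13*(-18) = -143*(-18) = 2574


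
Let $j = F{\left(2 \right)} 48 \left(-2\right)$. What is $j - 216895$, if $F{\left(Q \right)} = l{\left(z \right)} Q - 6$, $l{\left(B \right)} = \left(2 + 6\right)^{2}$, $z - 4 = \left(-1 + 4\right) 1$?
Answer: $-228607$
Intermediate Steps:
$z = 7$ ($z = 4 + \left(-1 + 4\right) 1 = 4 + 3 \cdot 1 = 4 + 3 = 7$)
$l{\left(B \right)} = 64$ ($l{\left(B \right)} = 8^{2} = 64$)
$F{\left(Q \right)} = -6 + 64 Q$ ($F{\left(Q \right)} = 64 Q - 6 = -6 + 64 Q$)
$j = -11712$ ($j = \left(-6 + 64 \cdot 2\right) 48 \left(-2\right) = \left(-6 + 128\right) 48 \left(-2\right) = 122 \cdot 48 \left(-2\right) = 5856 \left(-2\right) = -11712$)
$j - 216895 = -11712 - 216895 = -228607$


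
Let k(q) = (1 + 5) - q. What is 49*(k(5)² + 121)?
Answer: 5978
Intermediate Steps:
k(q) = 6 - q
49*(k(5)² + 121) = 49*((6 - 1*5)² + 121) = 49*((6 - 5)² + 121) = 49*(1² + 121) = 49*(1 + 121) = 49*122 = 5978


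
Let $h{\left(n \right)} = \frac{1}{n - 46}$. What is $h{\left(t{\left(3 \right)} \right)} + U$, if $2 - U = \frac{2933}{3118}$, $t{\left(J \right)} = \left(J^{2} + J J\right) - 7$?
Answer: $\frac{112487}{109130} \approx 1.0308$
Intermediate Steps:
$t{\left(J \right)} = -7 + 2 J^{2}$ ($t{\left(J \right)} = \left(J^{2} + J^{2}\right) - 7 = 2 J^{2} - 7 = -7 + 2 J^{2}$)
$h{\left(n \right)} = \frac{1}{-46 + n}$
$U = \frac{3303}{3118}$ ($U = 2 - \frac{2933}{3118} = \frac{3303}{3118} \approx 1.0593$)
$h{\left(t{\left(3 \right)} \right)} + U = \frac{1}{-46 - \left(7 - 2 \cdot 3^{2}\right)} + \frac{3303}{3118} = \frac{1}{-46 + \left(-7 + 2 \cdot 9\right)} + \frac{3303}{3118} = \frac{1}{-46 + \left(-7 + 18\right)} + \frac{3303}{3118} = \frac{1}{-46 + 11} + \frac{3303}{3118} = \frac{1}{-35} + \frac{3303}{3118} = - \frac{1}{35} + \frac{3303}{3118} = \frac{112487}{109130}$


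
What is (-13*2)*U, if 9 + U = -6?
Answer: 390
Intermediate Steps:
U = -15 (U = -9 - 6 = -15)
(-13*2)*U = -13*2*(-15) = -26*(-15) = 390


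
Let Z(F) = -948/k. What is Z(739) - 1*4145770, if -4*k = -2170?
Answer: -4498162346/1085 ≈ -4.1458e+6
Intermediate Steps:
k = 1085/2 (k = -¼*(-2170) = 1085/2 ≈ 542.50)
Z(F) = -1896/1085 (Z(F) = -948/1085/2 = -948*2/1085 = -1896/1085)
Z(739) - 1*4145770 = -1896/1085 - 1*4145770 = -1896/1085 - 4145770 = -4498162346/1085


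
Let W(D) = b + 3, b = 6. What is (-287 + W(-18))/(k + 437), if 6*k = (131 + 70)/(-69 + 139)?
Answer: -38920/61247 ≈ -0.63546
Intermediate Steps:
W(D) = 9 (W(D) = 6 + 3 = 9)
k = 67/140 (k = ((131 + 70)/(-69 + 139))/6 = (201/70)/6 = (201*(1/70))/6 = (⅙)*(201/70) = 67/140 ≈ 0.47857)
(-287 + W(-18))/(k + 437) = (-287 + 9)/(67/140 + 437) = -278/61247/140 = -278*140/61247 = -38920/61247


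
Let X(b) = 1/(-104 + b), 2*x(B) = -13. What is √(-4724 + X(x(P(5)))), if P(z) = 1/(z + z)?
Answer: I*√230725326/221 ≈ 68.731*I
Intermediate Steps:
P(z) = 1/(2*z)
x(B) = -13/2 (x(B) = (½)*(-13) = -13/2)
√(-4724 + X(x(P(5)))) = √(-4724 + 1/(-104 - 13/2)) = √(-4724 + 1/(-221/2)) = √(-4724 - 2/221) = √(-1044006/221) = I*√230725326/221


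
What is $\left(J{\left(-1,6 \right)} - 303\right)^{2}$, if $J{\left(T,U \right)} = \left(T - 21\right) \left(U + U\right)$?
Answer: $321489$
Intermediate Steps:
$J{\left(T,U \right)} = 2 U \left(-21 + T\right)$ ($J{\left(T,U \right)} = \left(-21 + T\right) 2 U = 2 U \left(-21 + T\right)$)
$\left(J{\left(-1,6 \right)} - 303\right)^{2} = \left(2 \cdot 6 \left(-21 - 1\right) - 303\right)^{2} = \left(2 \cdot 6 \left(-22\right) - 303\right)^{2} = \left(-264 - 303\right)^{2} = \left(-567\right)^{2} = 321489$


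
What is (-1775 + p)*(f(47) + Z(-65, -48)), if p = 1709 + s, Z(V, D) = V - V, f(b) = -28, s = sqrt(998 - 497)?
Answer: 1848 - 28*sqrt(501) ≈ 1221.3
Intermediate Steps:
s = sqrt(501) ≈ 22.383
Z(V, D) = 0
p = 1709 + sqrt(501) ≈ 1731.4
(-1775 + p)*(f(47) + Z(-65, -48)) = (-1775 + (1709 + sqrt(501)))*(-28 + 0) = (-66 + sqrt(501))*(-28) = 1848 - 28*sqrt(501)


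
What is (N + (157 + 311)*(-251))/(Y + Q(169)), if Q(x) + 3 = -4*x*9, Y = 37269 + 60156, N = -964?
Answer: -59216/45669 ≈ -1.2966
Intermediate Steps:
Y = 97425
Q(x) = -3 - 36*x (Q(x) = -3 - 4*x*9 = -3 - 36*x)
(N + (157 + 311)*(-251))/(Y + Q(169)) = (-964 + (157 + 311)*(-251))/(97425 + (-3 - 36*169)) = (-964 + 468*(-251))/(97425 + (-3 - 6084)) = (-964 - 117468)/(97425 - 6087) = -118432/91338 = -118432*1/91338 = -59216/45669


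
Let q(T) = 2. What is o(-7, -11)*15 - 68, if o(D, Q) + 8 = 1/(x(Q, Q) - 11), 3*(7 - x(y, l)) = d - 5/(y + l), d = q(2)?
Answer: -59834/313 ≈ -191.16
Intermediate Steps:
d = 2
x(y, l) = 19/3 + 5/(3*(l + y)) (x(y, l) = 7 - (2 - 5/(y + l))/3 = 7 - (2 - 5/(l + y))/3 = 7 + (-2/3 + 5/(3*(l + y))) = 19/3 + 5/(3*(l + y)))
o(D, Q) = -8 + 1/(-11 + (5 + 38*Q)/(6*Q)) (o(D, Q) = -8 + 1/((5 + 19*Q + 19*Q)/(3*(Q + Q)) - 11) = -8 + 1/((5 + 38*Q)/(3*((2*Q))) - 11) = -8 + 1/((1/(2*Q))*(5 + 38*Q)/3 - 11) = -8 + 1/((5 + 38*Q)/(6*Q) - 11) = -8 + 1/(-11 + (5 + 38*Q)/(6*Q)))
o(-7, -11)*15 - 68 = (10*(4 - 23*(-11))/(-5 + 28*(-11)))*15 - 68 = (10*(4 + 253)/(-5 - 308))*15 - 68 = (10*257/(-313))*15 - 68 = (10*(-1/313)*257)*15 - 68 = -2570/313*15 - 68 = -38550/313 - 68 = -59834/313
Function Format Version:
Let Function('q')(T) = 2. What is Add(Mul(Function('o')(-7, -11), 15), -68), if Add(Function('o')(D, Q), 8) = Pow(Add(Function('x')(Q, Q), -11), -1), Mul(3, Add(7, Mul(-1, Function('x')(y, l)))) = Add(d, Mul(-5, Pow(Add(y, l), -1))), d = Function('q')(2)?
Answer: Rational(-59834, 313) ≈ -191.16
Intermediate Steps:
d = 2
Function('x')(y, l) = Add(Rational(19, 3), Mul(Rational(5, 3), Pow(Add(l, y), -1))) (Function('x')(y, l) = Add(7, Mul(Rational(-1, 3), Add(2, Mul(-5, Pow(Add(y, l), -1))))) = Add(7, Mul(Rational(-1, 3), Add(2, Mul(-5, Pow(Add(l, y), -1))))) = Add(7, Add(Rational(-2, 3), Mul(Rational(5, 3), Pow(Add(l, y), -1)))) = Add(Rational(19, 3), Mul(Rational(5, 3), Pow(Add(l, y), -1))))
Function('o')(D, Q) = Add(-8, Pow(Add(-11, Mul(Rational(1, 6), Pow(Q, -1), Add(5, Mul(38, Q)))), -1)) (Function('o')(D, Q) = Add(-8, Pow(Add(Mul(Rational(1, 3), Pow(Add(Q, Q), -1), Add(5, Mul(19, Q), Mul(19, Q))), -11), -1)) = Add(-8, Pow(Add(Mul(Rational(1, 3), Pow(Mul(2, Q), -1), Add(5, Mul(38, Q))), -11), -1)) = Add(-8, Pow(Add(Mul(Rational(1, 3), Mul(Rational(1, 2), Pow(Q, -1)), Add(5, Mul(38, Q))), -11), -1)) = Add(-8, Pow(Add(Mul(Rational(1, 6), Pow(Q, -1), Add(5, Mul(38, Q))), -11), -1)) = Add(-8, Pow(Add(-11, Mul(Rational(1, 6), Pow(Q, -1), Add(5, Mul(38, Q)))), -1)))
Add(Mul(Function('o')(-7, -11), 15), -68) = Add(Mul(Mul(10, Pow(Add(-5, Mul(28, -11)), -1), Add(4, Mul(-23, -11))), 15), -68) = Add(Mul(Mul(10, Pow(Add(-5, -308), -1), Add(4, 253)), 15), -68) = Add(Mul(Mul(10, Pow(-313, -1), 257), 15), -68) = Add(Mul(Mul(10, Rational(-1, 313), 257), 15), -68) = Add(Mul(Rational(-2570, 313), 15), -68) = Add(Rational(-38550, 313), -68) = Rational(-59834, 313)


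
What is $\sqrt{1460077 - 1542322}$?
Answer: $i \sqrt{82245} \approx 286.78 i$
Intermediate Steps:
$\sqrt{1460077 - 1542322} = \sqrt{-82245} = i \sqrt{82245}$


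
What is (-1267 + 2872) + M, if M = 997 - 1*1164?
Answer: 1438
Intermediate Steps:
M = -167 (M = 997 - 1164 = -167)
(-1267 + 2872) + M = (-1267 + 2872) - 167 = 1605 - 167 = 1438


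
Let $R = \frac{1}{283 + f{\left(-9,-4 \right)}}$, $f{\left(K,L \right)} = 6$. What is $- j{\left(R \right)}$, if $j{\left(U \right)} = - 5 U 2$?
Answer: $\frac{10}{289} \approx 0.034602$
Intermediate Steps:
$R = \frac{1}{289}$ ($R = \frac{1}{283 + 6} = \frac{1}{289} \approx 0.0034602$)
$j{\left(U \right)} = - 10 U$
$- j{\left(R \right)} = - \frac{-10}{289} = \left(-1\right) \left(- \frac{10}{289}\right) = \frac{10}{289}$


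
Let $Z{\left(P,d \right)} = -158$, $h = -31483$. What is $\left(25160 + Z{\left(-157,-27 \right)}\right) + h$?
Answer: $-6481$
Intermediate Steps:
$\left(25160 + Z{\left(-157,-27 \right)}\right) + h = \left(25160 - 158\right) - 31483 = 25002 - 31483 = -6481$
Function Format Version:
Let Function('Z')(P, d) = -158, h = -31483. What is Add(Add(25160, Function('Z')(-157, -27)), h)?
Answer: -6481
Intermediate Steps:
Add(Add(25160, Function('Z')(-157, -27)), h) = Add(Add(25160, -158), -31483) = Add(25002, -31483) = -6481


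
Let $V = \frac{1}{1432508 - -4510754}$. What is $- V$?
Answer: $- \frac{1}{5943262} \approx -1.6826 \cdot 10^{-7}$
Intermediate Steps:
$V = \frac{1}{5943262}$ ($V = \frac{1}{1432508 + 4510754} = \frac{1}{5943262} \approx 1.6826 \cdot 10^{-7}$)
$- V = \left(-1\right) \frac{1}{5943262} = - \frac{1}{5943262}$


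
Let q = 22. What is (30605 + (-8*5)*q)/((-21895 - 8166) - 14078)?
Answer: -29725/44139 ≈ -0.67344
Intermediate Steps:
(30605 + (-8*5)*q)/((-21895 - 8166) - 14078) = (30605 - 8*5*22)/((-21895 - 8166) - 14078) = (30605 - 40*22)/(-30061 - 14078) = (30605 - 880)/(-44139) = 29725*(-1/44139) = -29725/44139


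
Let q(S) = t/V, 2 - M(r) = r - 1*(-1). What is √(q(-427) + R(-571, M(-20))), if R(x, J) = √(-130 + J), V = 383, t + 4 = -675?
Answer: √(-260057 + 146689*I*√109)/383 ≈ 2.0996 + 2.4862*I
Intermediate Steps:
t = -679 (t = -4 - 675 = -679)
M(r) = 1 - r (M(r) = 2 - (r - 1*(-1)) = 2 - (r + 1) = 2 - (1 + r) = 2 + (-1 - r) = 1 - r)
q(S) = -679/383
√(q(-427) + R(-571, M(-20))) = √(-679/383 + √(-130 + (1 - 1*(-20)))) = √(-679/383 + √(-130 + (1 + 20))) = √(-679/383 + √(-130 + 21)) = √(-679/383 + √(-109)) = √(-679/383 + I*√109)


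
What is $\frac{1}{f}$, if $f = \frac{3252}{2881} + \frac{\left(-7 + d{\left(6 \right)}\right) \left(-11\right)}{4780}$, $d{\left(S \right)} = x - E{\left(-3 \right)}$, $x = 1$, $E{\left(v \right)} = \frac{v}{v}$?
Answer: $\frac{13771180}{15766397} \approx 0.87345$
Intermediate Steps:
$E{\left(v \right)} = 1$
$d{\left(S \right)} = 0$ ($d{\left(S \right)} = 1 - 1 = 0$)
$f = \frac{15766397}{13771180}$ ($f = \frac{3252}{2881} + \frac{\left(-7 + 0\right) \left(-11\right)}{4780} = 3252 \cdot \frac{1}{2881} + \left(-7\right) \left(-11\right) \frac{1}{4780} = \frac{3252}{2881} + 77 \cdot \frac{1}{4780} = \frac{3252}{2881} + \frac{77}{4780} = \frac{15766397}{13771180} \approx 1.1449$)
$\frac{1}{f} = \frac{1}{\frac{15766397}{13771180}} = \frac{13771180}{15766397}$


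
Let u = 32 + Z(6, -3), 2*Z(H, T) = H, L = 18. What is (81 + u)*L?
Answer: 2088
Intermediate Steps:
Z(H, T) = H/2
u = 35 (u = 32 + (½)*6 = 32 + 3 = 35)
(81 + u)*L = (81 + 35)*18 = 116*18 = 2088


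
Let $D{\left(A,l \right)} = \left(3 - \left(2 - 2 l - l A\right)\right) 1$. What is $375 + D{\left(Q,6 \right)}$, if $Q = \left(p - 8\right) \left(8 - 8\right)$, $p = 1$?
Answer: $388$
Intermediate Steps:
$Q = 0$ ($Q = \left(1 - 8\right) \left(8 - 8\right) = \left(-7\right) 0 = 0$)
$D{\left(A,l \right)} = 1 + 2 l + A l$ ($D{\left(A,l \right)} = \left(3 - \left(2 - 2 l - A l\right)\right) 1 = \left(3 + \left(-2 + 2 l + A l\right)\right) 1 = \left(1 + 2 l + A l\right) 1 = 1 + 2 l + A l$)
$375 + D{\left(Q,6 \right)} = 375 + \left(1 + 2 \cdot 6 + 0 \cdot 6\right) = 375 + \left(1 + 12 + 0\right) = 375 + 13 = 388$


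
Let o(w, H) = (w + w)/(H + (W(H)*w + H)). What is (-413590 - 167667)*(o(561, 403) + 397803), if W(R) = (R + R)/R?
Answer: -222901976434821/964 ≈ -2.3123e+11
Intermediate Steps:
W(R) = 2 (W(R) = (2*R)/R = 2)
o(w, H) = 2*w/(2*H + 2*w) (o(w, H) = (w + w)/(H + (2*w + H)) = (2*w)/(H + (H + 2*w)) = (2*w)/(2*H + 2*w) = 2*w/(2*H + 2*w))
(-413590 - 167667)*(o(561, 403) + 397803) = (-413590 - 167667)*(561/(403 + 561) + 397803) = -581257*(561/964 + 397803) = -581257*383482653/964 = -222901976434821/964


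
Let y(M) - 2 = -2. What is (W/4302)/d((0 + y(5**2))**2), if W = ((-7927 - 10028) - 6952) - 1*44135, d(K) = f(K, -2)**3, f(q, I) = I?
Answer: 11507/5736 ≈ 2.0061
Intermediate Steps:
y(M) = 0 (y(M) = 2 - 2 = 0)
d(K) = -8 (d(K) = (-2)**3 = -8)
W = -69042 (W = (-17955 - 6952) - 44135 = -24907 - 44135 = -69042)
(W/4302)/d((0 + y(5**2))**2) = -69042/4302/(-8) = -69042*1/4302*(-1/8) = -11507/717*(-1/8) = 11507/5736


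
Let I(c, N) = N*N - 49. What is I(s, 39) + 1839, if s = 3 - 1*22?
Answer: 3311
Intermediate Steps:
s = -19 (s = 3 - 22 = -19)
I(c, N) = -49 + N² (I(c, N) = N² - 49 = -49 + N²)
I(s, 39) + 1839 = (-49 + 39²) + 1839 = (-49 + 1521) + 1839 = 1472 + 1839 = 3311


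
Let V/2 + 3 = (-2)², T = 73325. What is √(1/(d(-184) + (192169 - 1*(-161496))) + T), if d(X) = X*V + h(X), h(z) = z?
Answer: √9142805583490038/353113 ≈ 270.79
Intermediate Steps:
V = 2 (V = -6 + 2*(-2)² = -6 + 2*4 = -6 + 8 = 2)
d(X) = 3*X (d(X) = X*2 + X = 2*X + X = 3*X)
√(1/(d(-184) + (192169 - 1*(-161496))) + T) = √(1/(3*(-184) + (192169 - 1*(-161496))) + 73325) = √(1/(-552 + (192169 + 161496)) + 73325) = √(1/(-552 + 353665) + 73325) = √(1/353113 + 73325) = √(25892010726/353113) = √9142805583490038/353113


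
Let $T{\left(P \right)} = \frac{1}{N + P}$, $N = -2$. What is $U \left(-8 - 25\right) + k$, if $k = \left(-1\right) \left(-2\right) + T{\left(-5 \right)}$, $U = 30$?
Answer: $- \frac{6917}{7} \approx -988.14$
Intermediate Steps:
$T{\left(P \right)} = \frac{1}{-2 + P}$
$k = \frac{13}{7}$ ($k = \left(-1\right) \left(-2\right) + \frac{1}{-2 - 5} = 2 + \frac{1}{-7} = 2 - \frac{1}{7} = \frac{13}{7} \approx 1.8571$)
$U \left(-8 - 25\right) + k = 30 \left(-8 - 25\right) + \frac{13}{7} = 30 \left(-33\right) + \frac{13}{7} = -990 + \frac{13}{7} = - \frac{6917}{7}$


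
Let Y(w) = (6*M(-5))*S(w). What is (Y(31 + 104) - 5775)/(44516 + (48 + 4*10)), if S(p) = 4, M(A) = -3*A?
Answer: -1805/14868 ≈ -0.12140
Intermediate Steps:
Y(w) = 360 (Y(w) = (6*(-3*(-5)))*4 = (6*15)*4 = 90*4 = 360)
(Y(31 + 104) - 5775)/(44516 + (48 + 4*10)) = (360 - 5775)/(44516 + (48 + 4*10)) = -5415/(44516 + (48 + 40)) = -5415/(44516 + 88) = -5415/44604 = -5415*1/44604 = -1805/14868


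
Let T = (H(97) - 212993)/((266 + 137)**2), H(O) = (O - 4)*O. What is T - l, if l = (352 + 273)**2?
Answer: -63441219597/162409 ≈ -3.9063e+5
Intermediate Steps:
l = 390625 (l = 625**2 = 390625)
H(O) = O*(-4 + O) (H(O) = (-4 + O)*O = O*(-4 + O))
T = -203972/162409 (T = (97*(-4 + 97) - 212993)/((266 + 137)**2) = (97*93 - 212993)/(403**2) = (9021 - 212993)/162409 = -203972*1/162409 = -203972/162409 ≈ -1.2559)
T - l = -203972/162409 - 1*390625 = -203972/162409 - 390625 = -63441219597/162409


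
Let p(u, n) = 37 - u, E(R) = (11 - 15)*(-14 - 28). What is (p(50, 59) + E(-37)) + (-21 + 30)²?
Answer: 236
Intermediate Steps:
E(R) = 168 (E(R) = -4*(-42) = 168)
(p(50, 59) + E(-37)) + (-21 + 30)² = ((37 - 1*50) + 168) + (-21 + 30)² = ((37 - 50) + 168) + 9² = (-13 + 168) + 81 = 155 + 81 = 236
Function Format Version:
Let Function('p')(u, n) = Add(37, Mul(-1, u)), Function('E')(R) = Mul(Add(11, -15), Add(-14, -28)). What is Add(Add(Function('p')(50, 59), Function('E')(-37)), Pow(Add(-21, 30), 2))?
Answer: 236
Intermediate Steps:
Function('E')(R) = 168 (Function('E')(R) = Mul(-4, -42) = 168)
Add(Add(Function('p')(50, 59), Function('E')(-37)), Pow(Add(-21, 30), 2)) = Add(Add(Add(37, Mul(-1, 50)), 168), Pow(Add(-21, 30), 2)) = Add(Add(Add(37, -50), 168), Pow(9, 2)) = Add(Add(-13, 168), 81) = Add(155, 81) = 236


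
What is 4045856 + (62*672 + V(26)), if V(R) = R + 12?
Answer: 4087558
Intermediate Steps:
V(R) = 12 + R
4045856 + (62*672 + V(26)) = 4045856 + (62*672 + (12 + 26)) = 4045856 + (41664 + 38) = 4045856 + 41702 = 4087558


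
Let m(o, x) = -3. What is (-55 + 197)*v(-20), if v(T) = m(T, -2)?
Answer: -426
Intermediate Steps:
v(T) = -3
(-55 + 197)*v(-20) = (-55 + 197)*(-3) = 142*(-3) = -426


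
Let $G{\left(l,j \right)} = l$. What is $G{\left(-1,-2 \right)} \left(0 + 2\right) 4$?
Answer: $-8$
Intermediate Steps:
$G{\left(-1,-2 \right)} \left(0 + 2\right) 4 = - \left(0 + 2\right) 4 = - 2 \cdot 4 = \left(-1\right) 8 = -8$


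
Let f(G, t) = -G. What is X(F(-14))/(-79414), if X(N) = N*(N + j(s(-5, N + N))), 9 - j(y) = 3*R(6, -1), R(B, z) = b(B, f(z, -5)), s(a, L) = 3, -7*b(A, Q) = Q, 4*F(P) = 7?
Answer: -313/1270624 ≈ -0.00024634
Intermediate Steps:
F(P) = 7/4 (F(P) = (¼)*7 = 7/4)
b(A, Q) = -Q/7
R(B, z) = z/7 (R(B, z) = -(-1)*z/7 = z/7)
j(y) = 66/7 (j(y) = 9 - 3*(⅐)*(-1) = 9 - 3*(-1)/7 = 9 - 1*(-3/7) = 9 + 3/7 = 66/7)
X(N) = N*(66/7 + N) (X(N) = N*(N + 66/7) = N*(66/7 + N))
X(F(-14))/(-79414) = ((⅐)*(7/4)*(66 + 7*(7/4)))/(-79414) = ((⅐)*(7/4)*(66 + 49/4))*(-1/79414) = ((⅐)*(7/4)*(313/4))*(-1/79414) = (313/16)*(-1/79414) = -313/1270624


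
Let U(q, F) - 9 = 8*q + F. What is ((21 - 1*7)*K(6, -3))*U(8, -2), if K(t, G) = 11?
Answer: 10934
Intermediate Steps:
U(q, F) = 9 + F + 8*q (U(q, F) = 9 + (8*q + F) = 9 + (F + 8*q) = 9 + F + 8*q)
((21 - 1*7)*K(6, -3))*U(8, -2) = ((21 - 1*7)*11)*(9 - 2 + 8*8) = ((21 - 7)*11)*(9 - 2 + 64) = (14*11)*71 = 154*71 = 10934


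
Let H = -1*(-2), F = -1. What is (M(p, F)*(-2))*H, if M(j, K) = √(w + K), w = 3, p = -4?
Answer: -4*√2 ≈ -5.6569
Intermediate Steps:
M(j, K) = √(3 + K)
H = 2
(M(p, F)*(-2))*H = (√(3 - 1)*(-2))*2 = (√2*(-2))*2 = -2*√2*2 = -4*√2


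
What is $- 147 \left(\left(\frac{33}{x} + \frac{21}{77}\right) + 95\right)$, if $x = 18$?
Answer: $- \frac{314041}{22} \approx -14275.0$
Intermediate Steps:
$- 147 \left(\left(\frac{33}{x} + \frac{21}{77}\right) + 95\right) = - 147 \left(\left(\frac{33}{18} + \frac{21}{77}\right) + 95\right) = - 147 \left(\left(33 \cdot \frac{1}{18} + 21 \cdot \frac{1}{77}\right) + 95\right) = - 147 \left(\left(\frac{11}{6} + \frac{3}{11}\right) + 95\right) = - 147 \left(\frac{139}{66} + 95\right) = \left(-147\right) \frac{6409}{66} = - \frac{314041}{22}$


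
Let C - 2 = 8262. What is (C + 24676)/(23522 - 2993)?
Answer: 3660/2281 ≈ 1.6046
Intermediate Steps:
C = 8264 (C = 2 + 8262 = 8264)
(C + 24676)/(23522 - 2993) = (8264 + 24676)/(23522 - 2993) = 32940/20529 = 32940*(1/20529) = 3660/2281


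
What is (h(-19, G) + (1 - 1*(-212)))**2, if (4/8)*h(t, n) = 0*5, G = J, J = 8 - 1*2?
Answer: 45369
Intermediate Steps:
J = 6 (J = 8 - 2 = 6)
G = 6
h(t, n) = 0 (h(t, n) = 2*(0*5) = 2*0 = 0)
(h(-19, G) + (1 - 1*(-212)))**2 = (0 + (1 - 1*(-212)))**2 = (0 + (1 + 212))**2 = (0 + 213)**2 = 213**2 = 45369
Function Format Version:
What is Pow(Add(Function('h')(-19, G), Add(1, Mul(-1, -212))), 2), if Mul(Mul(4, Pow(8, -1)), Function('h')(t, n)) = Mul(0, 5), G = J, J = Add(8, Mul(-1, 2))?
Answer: 45369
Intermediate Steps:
J = 6 (J = Add(8, -2) = 6)
G = 6
Function('h')(t, n) = 0 (Function('h')(t, n) = Mul(2, Mul(0, 5)) = Mul(2, 0) = 0)
Pow(Add(Function('h')(-19, G), Add(1, Mul(-1, -212))), 2) = Pow(Add(0, Add(1, Mul(-1, -212))), 2) = Pow(Add(0, Add(1, 212)), 2) = Pow(Add(0, 213), 2) = Pow(213, 2) = 45369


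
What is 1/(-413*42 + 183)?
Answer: -1/17163 ≈ -5.8265e-5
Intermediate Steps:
1/(-413*42 + 183) = 1/(-17346 + 183) = 1/(-17163) = -1/17163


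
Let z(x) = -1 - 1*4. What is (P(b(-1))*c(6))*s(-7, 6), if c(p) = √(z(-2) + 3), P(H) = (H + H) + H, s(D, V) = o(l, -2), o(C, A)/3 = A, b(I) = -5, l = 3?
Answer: 90*I*√2 ≈ 127.28*I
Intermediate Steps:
z(x) = -5 (z(x) = -1 - 4 = -5)
o(C, A) = 3*A
s(D, V) = -6 (s(D, V) = 3*(-2) = -6)
P(H) = 3*H (P(H) = 2*H + H = 3*H)
c(p) = I*√2 (c(p) = √(-5 + 3) = √(-2) = I*√2)
(P(b(-1))*c(6))*s(-7, 6) = ((3*(-5))*(I*√2))*(-6) = -15*I*√2*(-6) = 90*I*√2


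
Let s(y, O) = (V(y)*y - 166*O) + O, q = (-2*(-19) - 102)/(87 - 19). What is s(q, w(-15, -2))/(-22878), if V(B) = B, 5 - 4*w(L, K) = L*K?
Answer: -1193149/26446968 ≈ -0.045115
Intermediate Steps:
w(L, K) = 5/4 - K*L/4 (w(L, K) = 5/4 - L*K/4 = 5/4 - K*L/4)
q = -16/17 (q = (38 - 102)/68 = -64*1/68 = -16/17 ≈ -0.94118)
s(y, O) = y**2 - 165*O (s(y, O) = (y*y - 166*O) + O = (y**2 - 166*O) + O = y**2 - 165*O)
s(q, w(-15, -2))/(-22878) = ((-16/17)**2 - 165*(5/4 - 1/4*(-2)*(-15)))/(-22878) = (256/289 - 165*(5/4 - 15/2))*(-1/22878) = (256/289 - 165*(-25/4))*(-1/22878) = (256/289 + 4125/4)*(-1/22878) = (1193149/1156)*(-1/22878) = -1193149/26446968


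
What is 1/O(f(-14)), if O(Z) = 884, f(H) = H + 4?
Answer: 1/884 ≈ 0.0011312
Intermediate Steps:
f(H) = 4 + H
1/O(f(-14)) = 1/884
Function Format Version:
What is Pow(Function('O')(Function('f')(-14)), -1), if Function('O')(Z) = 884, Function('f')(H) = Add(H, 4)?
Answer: Rational(1, 884) ≈ 0.0011312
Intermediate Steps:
Function('f')(H) = Add(4, H)
Pow(Function('O')(Function('f')(-14)), -1) = Pow(884, -1) = Rational(1, 884)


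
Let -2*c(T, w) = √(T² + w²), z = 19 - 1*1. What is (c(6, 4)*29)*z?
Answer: -522*√13 ≈ -1882.1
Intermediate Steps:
z = 18 (z = 19 - 1 = 18)
c(T, w) = -√(T² + w²)/2
(c(6, 4)*29)*z = (-√(6² + 4²)/2*29)*18 = (-√(36 + 16)/2*29)*18 = (-√13*29)*18 = -29*√13*18 = -522*√13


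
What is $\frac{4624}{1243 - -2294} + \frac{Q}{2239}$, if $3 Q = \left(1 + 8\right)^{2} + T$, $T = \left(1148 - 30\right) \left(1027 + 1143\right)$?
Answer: $\frac{2870773375}{7919343} \approx 362.5$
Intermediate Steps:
$T = 2426060$ ($T = 1118 \cdot 2170 = 2426060$)
$Q = \frac{2426141}{3}$ ($Q = \frac{\left(1 + 8\right)^{2} + 2426060}{3} = \frac{9^{2} + 2426060}{3} = \frac{81 + 2426060}{3} = \frac{1}{3} \cdot 2426141 = \frac{2426141}{3} \approx 8.0871 \cdot 10^{5}$)
$\frac{4624}{1243 - -2294} + \frac{Q}{2239} = \frac{4624}{1243 - -2294} + \frac{2426141}{3 \cdot 2239} = \frac{4624}{1243 + 2294} + \frac{2426141}{3} \cdot \frac{1}{2239} = \frac{4624}{3537} + \frac{2426141}{6717} = \frac{2870773375}{7919343}$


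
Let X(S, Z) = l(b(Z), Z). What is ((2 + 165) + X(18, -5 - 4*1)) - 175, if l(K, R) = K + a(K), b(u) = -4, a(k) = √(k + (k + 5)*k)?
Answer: -12 + 2*I*√2 ≈ -12.0 + 2.8284*I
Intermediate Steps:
a(k) = √(k + k*(5 + k)) (a(k) = √(k + (5 + k)*k) = √(k + k*(5 + k)))
l(K, R) = K + √(K*(6 + K))
X(S, Z) = -4 + 2*I*√2 (X(S, Z) = -4 + √(-4*(6 - 4)) = -4 + √(-4*2) = -4 + √(-8) = -4 + 2*I*√2)
((2 + 165) + X(18, -5 - 4*1)) - 175 = ((2 + 165) + (-4 + 2*I*√2)) - 175 = (167 + (-4 + 2*I*√2)) - 175 = (163 + 2*I*√2) - 175 = -12 + 2*I*√2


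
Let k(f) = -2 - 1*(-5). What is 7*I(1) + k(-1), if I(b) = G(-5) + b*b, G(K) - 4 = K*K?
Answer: 213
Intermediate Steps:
G(K) = 4 + K² (G(K) = 4 + K*K = 4 + K²)
k(f) = 3 (k(f) = -2 + 5 = 3)
I(b) = 29 + b² (I(b) = (4 + (-5)²) + b*b = (4 + 25) + b² = 29 + b²)
7*I(1) + k(-1) = 7*(29 + 1²) + 3 = 7*(29 + 1) + 3 = 7*30 + 3 = 210 + 3 = 213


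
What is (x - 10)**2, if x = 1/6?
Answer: 3481/36 ≈ 96.694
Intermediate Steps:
x = 1/6 ≈ 0.16667
(x - 10)**2 = (1/6 - 10)**2 = (-59/6)**2 = 3481/36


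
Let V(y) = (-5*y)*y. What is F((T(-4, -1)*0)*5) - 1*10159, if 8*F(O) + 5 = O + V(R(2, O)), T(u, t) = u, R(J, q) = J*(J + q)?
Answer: -81357/8 ≈ -10170.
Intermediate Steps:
V(y) = -5*y²
F(O) = -5/8 - 5*(4 + 2*O)²/8 + O/8 (F(O) = -5/8 + (O - 5*4*(2 + O)²)/8 = -5/8 + (O - 5*(4 + 2*O)²)/8 = -5/8 + (-5*(4 + 2*O)²/8 + O/8) = -5/8 - 5*(4 + 2*O)²/8 + O/8)
F((T(-4, -1)*0)*5) - 1*10159 = (-5/8 - 5*(2 - 4*0*5)²/2 + (-4*0*5)/8) - 1*10159 = (-5/8 - 5*(2 + 0*5)²/2 + (0*5)/8) - 10159 = (-5/8 - 5*(2 + 0)²/2 + (⅛)*0) - 10159 = (-5/8 - 5/2*2² + 0) - 10159 = (-5/8 - 5/2*4 + 0) - 10159 = (-5/8 - 10 + 0) - 10159 = -85/8 - 10159 = -81357/8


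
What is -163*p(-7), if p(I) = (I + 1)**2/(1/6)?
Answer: -35208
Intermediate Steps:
p(I) = 6*(1 + I)**2 (p(I) = (1 + I)**2/(1/6) = (1 + I)**2*6 = 6*(1 + I)**2)
-163*p(-7) = -978*(1 - 7)**2 = -978*(-6)**2 = -978*36 = -163*216 = -35208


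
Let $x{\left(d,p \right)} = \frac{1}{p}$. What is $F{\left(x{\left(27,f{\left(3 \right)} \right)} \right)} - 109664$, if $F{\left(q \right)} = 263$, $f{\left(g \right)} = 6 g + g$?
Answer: $-109401$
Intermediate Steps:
$f{\left(g \right)} = 7 g$
$F{\left(x{\left(27,f{\left(3 \right)} \right)} \right)} - 109664 = 263 - 109664 = -109401$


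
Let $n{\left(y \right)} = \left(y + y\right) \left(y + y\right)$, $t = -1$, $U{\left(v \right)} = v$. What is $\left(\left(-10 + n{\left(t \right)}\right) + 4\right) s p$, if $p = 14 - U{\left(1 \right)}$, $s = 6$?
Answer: $-156$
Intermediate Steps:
$n{\left(y \right)} = 4 y^{2}$ ($n{\left(y \right)} = 2 y 2 y = 4 y^{2}$)
$p = 13$ ($p = 14 - 1 = 13$)
$\left(\left(-10 + n{\left(t \right)}\right) + 4\right) s p = \left(\left(-10 + 4 \left(-1\right)^{2}\right) + 4\right) 6 \cdot 13 = \left(\left(-10 + 4 \cdot 1\right) + 4\right) 6 \cdot 13 = \left(\left(-10 + 4\right) + 4\right) 6 \cdot 13 = \left(-6 + 4\right) 6 \cdot 13 = \left(-2\right) 6 \cdot 13 = \left(-12\right) 13 = -156$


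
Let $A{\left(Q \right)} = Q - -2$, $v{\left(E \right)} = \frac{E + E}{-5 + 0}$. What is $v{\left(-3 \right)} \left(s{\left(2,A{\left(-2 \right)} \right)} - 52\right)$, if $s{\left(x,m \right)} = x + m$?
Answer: $-60$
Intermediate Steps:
$v{\left(E \right)} = - \frac{2 E}{5}$ ($v{\left(E \right)} = \frac{2 E}{-5} = 2 E \left(- \frac{1}{5}\right) = - \frac{2 E}{5}$)
$A{\left(Q \right)} = 2 + Q$ ($A{\left(Q \right)} = Q + 2 = 2 + Q$)
$s{\left(x,m \right)} = m + x$
$v{\left(-3 \right)} \left(s{\left(2,A{\left(-2 \right)} \right)} - 52\right) = \left(- \frac{2}{5}\right) \left(-3\right) \left(\left(\left(2 - 2\right) + 2\right) - 52\right) = \frac{6 \left(\left(0 + 2\right) - 52\right)}{5} = \frac{6 \left(2 - 52\right)}{5} = \frac{6}{5} \left(-50\right) = -60$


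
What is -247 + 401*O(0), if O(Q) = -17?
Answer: -7064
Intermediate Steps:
-247 + 401*O(0) = -247 + 401*(-17) = -247 - 6817 = -7064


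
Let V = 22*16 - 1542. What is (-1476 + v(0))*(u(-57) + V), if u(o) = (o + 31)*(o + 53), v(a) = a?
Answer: 1602936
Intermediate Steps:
u(o) = (31 + o)*(53 + o)
V = -1190 (V = 352 - 1542 = -1190)
(-1476 + v(0))*(u(-57) + V) = (-1476 + 0)*((1643 + (-57)² + 84*(-57)) - 1190) = -1476*((1643 + 3249 - 4788) - 1190) = -1476*(104 - 1190) = -1476*(-1086) = 1602936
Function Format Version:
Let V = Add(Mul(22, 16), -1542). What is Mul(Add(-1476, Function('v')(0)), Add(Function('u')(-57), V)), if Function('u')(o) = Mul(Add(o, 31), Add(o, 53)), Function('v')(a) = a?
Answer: 1602936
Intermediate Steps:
Function('u')(o) = Mul(Add(31, o), Add(53, o))
V = -1190 (V = Add(352, -1542) = -1190)
Mul(Add(-1476, Function('v')(0)), Add(Function('u')(-57), V)) = Mul(Add(-1476, 0), Add(Add(1643, Pow(-57, 2), Mul(84, -57)), -1190)) = Mul(-1476, Add(Add(1643, 3249, -4788), -1190)) = Mul(-1476, Add(104, -1190)) = Mul(-1476, -1086) = 1602936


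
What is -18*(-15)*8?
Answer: 2160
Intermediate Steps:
-18*(-15)*8 = 270*8 = 2160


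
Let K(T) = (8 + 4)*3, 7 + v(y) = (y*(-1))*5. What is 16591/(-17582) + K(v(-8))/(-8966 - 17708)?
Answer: -221590643/234491134 ≈ -0.94499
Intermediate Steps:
v(y) = -7 - 5*y (v(y) = -7 + (y*(-1))*5 = -7 - y*5 = -7 - 5*y)
K(T) = 36 (K(T) = 12*3 = 36)
16591/(-17582) + K(v(-8))/(-8966 - 17708) = 16591/(-17582) + 36/(-8966 - 17708) = 16591*(-1/17582) + 36/(-26674) = -16591/17582 + 36*(-1/26674) = -16591/17582 - 18/13337 = -221590643/234491134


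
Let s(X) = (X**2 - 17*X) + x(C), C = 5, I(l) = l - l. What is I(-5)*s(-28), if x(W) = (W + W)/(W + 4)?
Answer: 0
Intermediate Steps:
I(l) = 0
x(W) = 2*W/(4 + W) (x(W) = (2*W)/(4 + W) = 2*W/(4 + W))
s(X) = 10/9 + X**2 - 17*X (s(X) = (X**2 - 17*X) + 2*5/(4 + 5) = (X**2 - 17*X) + 2*5/9 = (X**2 - 17*X) + 2*5*(1/9) = (X**2 - 17*X) + 10/9 = 10/9 + X**2 - 17*X)
I(-5)*s(-28) = 0*(10/9 + (-28)**2 - 17*(-28)) = 0*(10/9 + 784 + 476) = 0*(11350/9) = 0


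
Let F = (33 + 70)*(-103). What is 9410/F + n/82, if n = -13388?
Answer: -71402456/434969 ≈ -164.16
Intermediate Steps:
F = -10609 (F = 103*(-103) = -10609)
9410/F + n/82 = 9410/(-10609) - 13388/82 = 9410*(-1/10609) - 13388*1/82 = -9410/10609 - 6694/41 = -71402456/434969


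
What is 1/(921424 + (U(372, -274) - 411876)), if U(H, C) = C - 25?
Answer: 1/509249 ≈ 1.9637e-6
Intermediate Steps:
U(H, C) = -25 + C
1/(921424 + (U(372, -274) - 411876)) = 1/(921424 + ((-25 - 274) - 411876)) = 1/(921424 + (-299 - 411876)) = 1/(921424 - 412175) = 1/509249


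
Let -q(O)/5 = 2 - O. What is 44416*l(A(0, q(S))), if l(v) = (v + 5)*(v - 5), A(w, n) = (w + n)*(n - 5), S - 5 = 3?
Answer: 24982889600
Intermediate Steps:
S = 8 (S = 5 + 3 = 8)
q(O) = -10 + 5*O (q(O) = -5*(2 - O) = -10 + 5*O)
A(w, n) = (-5 + n)*(n + w) (A(w, n) = (n + w)*(-5 + n) = (-5 + n)*(n + w))
l(v) = (-5 + v)*(5 + v) (l(v) = (5 + v)*(-5 + v) = (-5 + v)*(5 + v))
44416*l(A(0, q(S))) = 44416*(-25 + ((-10 + 5*8)² - 5*(-10 + 5*8) - 5*0 + (-10 + 5*8)*0)²) = 44416*(-25 + ((-10 + 40)² - 5*(-10 + 40) + 0 + (-10 + 40)*0)²) = 44416*(-25 + (30² - 5*30 + 0 + 30*0)²) = 44416*(-25 + (900 - 150 + 0 + 0)²) = 44416*(-25 + 750²) = 44416*(-25 + 562500) = 44416*562475 = 24982889600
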